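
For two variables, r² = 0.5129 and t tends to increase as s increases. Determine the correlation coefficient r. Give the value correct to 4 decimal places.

0.7162

|r| = √0.5129 = 0.7162
The association is positive, so r = 0.7162.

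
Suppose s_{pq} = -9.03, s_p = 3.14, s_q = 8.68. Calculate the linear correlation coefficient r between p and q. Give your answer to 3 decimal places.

-0.331

r = Cov(p,q) / (s_p · s_q) = -9.03 / (3.14 × 8.68)
  = -9.03 / 27.2552 ≈ -0.331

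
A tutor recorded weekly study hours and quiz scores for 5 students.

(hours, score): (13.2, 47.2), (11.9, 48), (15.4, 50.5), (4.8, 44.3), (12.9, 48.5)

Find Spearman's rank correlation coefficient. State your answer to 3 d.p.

Rank hours: 4, 2, 5, 1, 3
Rank score: 2, 3, 5, 1, 4
d = rank(hours) − rank(score): 2, -1, 0, 0, -1; Σd² = 6
ρ = 1 − 6Σd² / [n(n²−1)] = 1 − 6×6 / (5×24) = 1 − 36/120 ≈ 0.700

0.700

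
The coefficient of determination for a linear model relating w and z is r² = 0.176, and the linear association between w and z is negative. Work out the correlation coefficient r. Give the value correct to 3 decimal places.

-0.420

|r| = √0.176 = 0.420
The association is negative, so r = −0.420.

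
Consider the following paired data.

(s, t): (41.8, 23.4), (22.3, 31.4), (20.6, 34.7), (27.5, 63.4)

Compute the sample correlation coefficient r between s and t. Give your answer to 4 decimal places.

n = 4, Σs = 112.2, Σt = 152.9, Σs² = 3425.14, Σt² = 6757.17, Σst = 4136.66
nΣst − ΣsΣt = 16546.64 − 17155.38 = -608.74
nΣs² − (Σs)² = 13700.56 − 12588.84 = 1111.72; nΣt² − (Σt)² = 27028.68 − 23378.41 = 3650.27
r = -608.74 / √(1111.72 × 3650.27) = -608.74 / 2014.4672 ≈ -0.3022

-0.3022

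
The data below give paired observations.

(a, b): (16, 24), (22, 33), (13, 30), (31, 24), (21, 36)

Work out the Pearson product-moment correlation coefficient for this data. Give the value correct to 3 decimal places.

-0.191

n = 5, Σa = 103, Σb = 147, Σa² = 2311, Σb² = 4437, Σab = 3000
nΣab − ΣaΣb = 15000 − 15141 = -141
nΣa² − (Σa)² = 11555 − 10609 = 946; nΣb² − (Σb)² = 22185 − 21609 = 576
r = -141 / √(946 × 576) = -141 / 738.1707 ≈ -0.191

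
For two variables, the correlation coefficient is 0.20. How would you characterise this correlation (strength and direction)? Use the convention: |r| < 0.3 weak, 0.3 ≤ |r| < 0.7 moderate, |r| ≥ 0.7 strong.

weak positive

r = 0.20 > 0 so the relationship is positive.
|r| = 0.20, which falls in the weak range.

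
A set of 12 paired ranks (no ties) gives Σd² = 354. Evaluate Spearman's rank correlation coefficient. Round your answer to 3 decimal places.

-0.238

ρ = 1 − 6Σd² / [n(n²−1)] = 1 − 6×354 / (12×143)
  = 1 − 2124/1716 = 1 − 1.2378 ≈ -0.238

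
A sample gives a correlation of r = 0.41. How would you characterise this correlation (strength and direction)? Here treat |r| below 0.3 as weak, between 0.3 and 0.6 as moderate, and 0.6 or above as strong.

moderate positive

r = 0.41 > 0 so the relationship is positive.
|r| = 0.41, which falls in the moderate range.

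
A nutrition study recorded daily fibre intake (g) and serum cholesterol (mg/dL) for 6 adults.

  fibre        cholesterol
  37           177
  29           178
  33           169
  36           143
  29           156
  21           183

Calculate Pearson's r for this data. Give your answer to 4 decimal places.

-0.4778

n = 6, Σx = 185, Σy = 1006, Σx² = 5877, Σy² = 169848, Σxy = 30803
nΣxy − ΣxΣy = 184818 − 186110 = -1292
nΣx² − (Σx)² = 35262 − 34225 = 1037; nΣy² − (Σy)² = 1019088 − 1012036 = 7052
r = -1292 / √(1037 × 7052) = -1292 / 2704.2419 ≈ -0.4778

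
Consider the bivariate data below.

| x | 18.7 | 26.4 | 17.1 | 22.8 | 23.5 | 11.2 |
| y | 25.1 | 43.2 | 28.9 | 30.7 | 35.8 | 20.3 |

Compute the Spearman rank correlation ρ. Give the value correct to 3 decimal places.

0.943

Rank x: 3, 6, 2, 4, 5, 1
Rank y: 2, 6, 3, 4, 5, 1
d = rank(x) − rank(y): 1, 0, -1, 0, 0, 0; Σd² = 2
ρ = 1 − 6Σd² / [n(n²−1)] = 1 − 6×2 / (6×35) = 1 − 12/210 ≈ 0.943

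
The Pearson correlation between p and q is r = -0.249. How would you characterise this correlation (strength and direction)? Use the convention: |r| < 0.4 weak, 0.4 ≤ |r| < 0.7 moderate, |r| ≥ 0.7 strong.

r = -0.249 < 0 so the relationship is negative.
|r| = 0.249, which falls in the weak range.

weak negative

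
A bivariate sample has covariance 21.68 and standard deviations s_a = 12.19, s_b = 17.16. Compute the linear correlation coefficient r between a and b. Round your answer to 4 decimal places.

0.1036

r = Cov(a,b) / (s_a · s_b) = 21.68 / (12.19 × 17.16)
  = 21.68 / 209.1804 ≈ 0.1036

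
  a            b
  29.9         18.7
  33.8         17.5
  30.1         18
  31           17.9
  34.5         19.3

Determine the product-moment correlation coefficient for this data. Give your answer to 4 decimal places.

n = 5, Σa = 159.3, Σb = 91.4, Σa² = 5093.71, Σb² = 1672.84, Σab = 2913.18
nΣab − ΣaΣb = 14565.9 − 14560.02 = 5.88
nΣa² − (Σa)² = 25468.55 − 25376.49 = 92.06; nΣb² − (Σb)² = 8364.2 − 8353.96 = 10.24
r = 5.88 / √(92.06 × 10.24) = 5.88 / 30.7033 ≈ 0.1915

0.1915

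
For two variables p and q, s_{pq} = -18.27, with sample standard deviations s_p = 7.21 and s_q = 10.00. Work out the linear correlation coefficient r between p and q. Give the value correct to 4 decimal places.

r = Cov(p,q) / (s_p · s_q) = -18.27 / (7.21 × 10.00)
  = -18.27 / 72.1000 ≈ -0.2534

-0.2534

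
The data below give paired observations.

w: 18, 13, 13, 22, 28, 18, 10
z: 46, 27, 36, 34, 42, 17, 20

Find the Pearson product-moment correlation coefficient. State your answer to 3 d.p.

n = 7, Σw = 122, Σz = 222, Σw² = 2354, Σz² = 7750, Σwz = 4077
nΣwz − ΣwΣz = 28539 − 27084 = 1455
nΣw² − (Σw)² = 16478 − 14884 = 1594; nΣz² − (Σz)² = 54250 − 49284 = 4966
r = 1455 / √(1594 × 4966) = 1455 / 2813.5039 ≈ 0.517

0.517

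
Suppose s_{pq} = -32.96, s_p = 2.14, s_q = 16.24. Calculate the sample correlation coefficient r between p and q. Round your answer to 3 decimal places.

r = Cov(p,q) / (s_p · s_q) = -32.96 / (2.14 × 16.24)
  = -32.96 / 34.7536 ≈ -0.948

-0.948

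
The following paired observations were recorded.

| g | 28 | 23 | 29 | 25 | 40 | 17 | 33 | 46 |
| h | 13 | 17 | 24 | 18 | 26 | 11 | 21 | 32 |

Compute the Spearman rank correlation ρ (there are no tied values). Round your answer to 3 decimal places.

Rank g: 4, 2, 5, 3, 7, 1, 6, 8
Rank h: 2, 3, 6, 4, 7, 1, 5, 8
d = rank(g) − rank(h): 2, -1, -1, -1, 0, 0, 1, 0; Σd² = 8
ρ = 1 − 6Σd² / [n(n²−1)] = 1 − 6×8 / (8×63) = 1 − 48/504 ≈ 0.905

0.905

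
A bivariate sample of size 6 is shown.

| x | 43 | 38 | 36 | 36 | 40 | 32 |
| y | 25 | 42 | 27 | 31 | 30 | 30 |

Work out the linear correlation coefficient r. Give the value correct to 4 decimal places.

n = 6, Σx = 225, Σy = 185, Σx² = 8509, Σy² = 5879, Σxy = 6919
nΣxy − ΣxΣy = 41514 − 41625 = -111
nΣx² − (Σx)² = 51054 − 50625 = 429; nΣy² − (Σy)² = 35274 − 34225 = 1049
r = -111 / √(429 × 1049) = -111 / 670.8360 ≈ -0.1655

-0.1655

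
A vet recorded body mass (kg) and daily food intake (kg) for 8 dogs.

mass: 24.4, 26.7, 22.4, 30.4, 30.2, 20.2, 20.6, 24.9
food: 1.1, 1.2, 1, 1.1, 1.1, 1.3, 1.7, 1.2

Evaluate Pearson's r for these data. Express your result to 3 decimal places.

n = 8, Σx = 199.8, Σy = 9.7, Σx² = 5098.62, Σy² = 12.09, Σxy = 239.1
nΣxy − ΣxΣy = 1912.8 − 1938.06 = -25.26
nΣx² − (Σx)² = 40788.96 − 39920.04 = 868.92; nΣy² − (Σy)² = 96.72 − 94.09 = 2.63
r = -25.26 / √(868.92 × 2.63) = -25.26 / 47.8044 ≈ -0.528

-0.528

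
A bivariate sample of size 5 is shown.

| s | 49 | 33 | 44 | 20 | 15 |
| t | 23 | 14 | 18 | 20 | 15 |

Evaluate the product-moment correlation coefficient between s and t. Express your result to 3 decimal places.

0.499

n = 5, Σs = 161, Σt = 90, Σs² = 6051, Σt² = 1674, Σst = 3006
nΣst − ΣsΣt = 15030 − 14490 = 540
nΣs² − (Σs)² = 30255 − 25921 = 4334; nΣt² − (Σt)² = 8370 − 8100 = 270
r = 540 / √(4334 × 270) = 540 / 1081.7486 ≈ 0.499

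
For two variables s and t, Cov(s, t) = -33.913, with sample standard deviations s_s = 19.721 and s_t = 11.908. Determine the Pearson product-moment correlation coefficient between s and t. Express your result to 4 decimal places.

-0.1444

r = Cov(s,t) / (s_s · s_t) = -33.913 / (19.721 × 11.908)
  = -33.913 / 234.8377 ≈ -0.1444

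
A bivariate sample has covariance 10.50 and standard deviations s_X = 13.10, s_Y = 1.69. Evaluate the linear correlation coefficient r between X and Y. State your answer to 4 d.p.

0.4743

r = Cov(X,Y) / (s_X · s_Y) = 10.50 / (13.10 × 1.69)
  = 10.50 / 22.1390 ≈ 0.4743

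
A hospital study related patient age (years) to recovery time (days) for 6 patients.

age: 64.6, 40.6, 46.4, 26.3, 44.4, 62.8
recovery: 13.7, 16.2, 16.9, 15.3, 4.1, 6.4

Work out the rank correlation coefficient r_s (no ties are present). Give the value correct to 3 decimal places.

-0.257

Rank age: 6, 2, 4, 1, 3, 5
Rank recovery: 3, 5, 6, 4, 1, 2
d = rank(age) − rank(recovery): 3, -3, -2, -3, 2, 3; Σd² = 44
ρ = 1 − 6Σd² / [n(n²−1)] = 1 − 6×44 / (6×35) = 1 − 264/210 ≈ -0.257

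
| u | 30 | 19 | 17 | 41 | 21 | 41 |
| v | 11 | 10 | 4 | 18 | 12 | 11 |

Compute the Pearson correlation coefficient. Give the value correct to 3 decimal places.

0.698

n = 6, Σu = 169, Σv = 66, Σu² = 5353, Σv² = 826, Σuv = 2029
nΣuv − ΣuΣv = 12174 − 11154 = 1020
nΣu² − (Σu)² = 32118 − 28561 = 3557; nΣv² − (Σv)² = 4956 − 4356 = 600
r = 1020 / √(3557 × 600) = 1020 / 1460.8901 ≈ 0.698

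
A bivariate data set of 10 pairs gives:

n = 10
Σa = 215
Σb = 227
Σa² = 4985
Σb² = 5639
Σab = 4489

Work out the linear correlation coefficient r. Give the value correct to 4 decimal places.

r = (nΣab − ΣaΣb) / √[(nΣa² − (Σa)²)(nΣb² − (Σb)²)]
Numerator: 10×4489 − 215×227 = -3915
Denominator: √[(49850 − 46225)(56390 − 51529)] = √[3625 × 4861] = 4197.7524
r = -3915 / 4197.7524 ≈ -0.9326

-0.9326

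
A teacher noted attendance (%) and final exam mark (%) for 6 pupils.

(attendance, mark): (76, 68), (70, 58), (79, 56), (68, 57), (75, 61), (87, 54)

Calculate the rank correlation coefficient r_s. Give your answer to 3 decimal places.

-0.429

Rank attendance: 4, 2, 5, 1, 3, 6
Rank mark: 6, 4, 2, 3, 5, 1
d = rank(attendance) − rank(mark): -2, -2, 3, -2, -2, 5; Σd² = 50
ρ = 1 − 6Σd² / [n(n²−1)] = 1 − 6×50 / (6×35) = 1 − 300/210 ≈ -0.429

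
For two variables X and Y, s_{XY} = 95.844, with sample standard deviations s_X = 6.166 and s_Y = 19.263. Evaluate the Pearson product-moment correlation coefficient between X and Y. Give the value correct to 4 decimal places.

0.8069

r = Cov(X,Y) / (s_X · s_Y) = 95.844 / (6.166 × 19.263)
  = 95.844 / 118.7757 ≈ 0.8069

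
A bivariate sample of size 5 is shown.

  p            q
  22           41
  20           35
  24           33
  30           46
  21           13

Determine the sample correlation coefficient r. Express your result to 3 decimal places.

n = 5, Σp = 117, Σq = 168, Σp² = 2801, Σq² = 6280, Σpq = 4047
nΣpq − ΣpΣq = 20235 − 19656 = 579
nΣp² − (Σp)² = 14005 − 13689 = 316; nΣq² − (Σq)² = 31400 − 28224 = 3176
r = 579 / √(316 × 3176) = 579 / 1001.8064 ≈ 0.578

0.578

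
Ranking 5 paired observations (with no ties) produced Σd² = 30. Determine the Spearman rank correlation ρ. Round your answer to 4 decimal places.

ρ = 1 − 6Σd² / [n(n²−1)] = 1 − 6×30 / (5×24)
  = 1 − 180/120 = 1 − 1.50000 ≈ -0.5000

-0.5000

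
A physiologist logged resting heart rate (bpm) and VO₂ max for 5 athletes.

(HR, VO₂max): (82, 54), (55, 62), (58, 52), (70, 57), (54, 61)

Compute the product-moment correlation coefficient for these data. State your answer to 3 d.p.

n = 5, Σx = 319, Σy = 286, Σx² = 20929, Σy² = 16434, Σxy = 18138
nΣxy − ΣxΣy = 90690 − 91234 = -544
nΣx² − (Σx)² = 104645 − 101761 = 2884; nΣy² − (Σy)² = 82170 − 81796 = 374
r = -544 / √(2884 × 374) = -544 / 1038.5644 ≈ -0.524

-0.524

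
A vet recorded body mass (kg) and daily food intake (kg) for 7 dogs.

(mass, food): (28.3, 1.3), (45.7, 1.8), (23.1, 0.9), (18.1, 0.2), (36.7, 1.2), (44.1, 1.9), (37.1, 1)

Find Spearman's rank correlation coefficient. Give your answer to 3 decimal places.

0.821

Rank mass: 3, 7, 2, 1, 4, 6, 5
Rank food: 5, 6, 2, 1, 4, 7, 3
d = rank(mass) − rank(food): -2, 1, 0, 0, 0, -1, 2; Σd² = 10
ρ = 1 − 6Σd² / [n(n²−1)] = 1 − 6×10 / (7×48) = 1 − 60/336 ≈ 0.821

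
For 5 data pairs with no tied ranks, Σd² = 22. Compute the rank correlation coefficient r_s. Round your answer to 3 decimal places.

ρ = 1 − 6Σd² / [n(n²−1)] = 1 − 6×22 / (5×24)
  = 1 − 132/120 = 1 − 1.1000 ≈ -0.100

-0.100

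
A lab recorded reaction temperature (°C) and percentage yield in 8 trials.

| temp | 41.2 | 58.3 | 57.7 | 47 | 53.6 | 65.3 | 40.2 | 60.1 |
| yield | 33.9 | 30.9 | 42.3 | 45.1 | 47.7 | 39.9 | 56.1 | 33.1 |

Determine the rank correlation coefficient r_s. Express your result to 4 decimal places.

-0.5952

Rank temp: 2, 6, 5, 3, 4, 8, 1, 7
Rank yield: 3, 1, 5, 6, 7, 4, 8, 2
d = rank(temp) − rank(yield): -1, 5, 0, -3, -3, 4, -7, 5; Σd² = 134
ρ = 1 − 6Σd² / [n(n²−1)] = 1 − 6×134 / (8×63) = 1 − 804/504 ≈ -0.5952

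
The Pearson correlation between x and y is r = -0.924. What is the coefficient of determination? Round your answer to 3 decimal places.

0.854

r² = (-0.924)² = 0.854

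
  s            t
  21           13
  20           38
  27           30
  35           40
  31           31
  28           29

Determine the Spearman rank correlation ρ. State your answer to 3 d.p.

Rank s: 2, 1, 3, 6, 5, 4
Rank t: 1, 5, 3, 6, 4, 2
d = rank(s) − rank(t): 1, -4, 0, 0, 1, 2; Σd² = 22
ρ = 1 − 6Σd² / [n(n²−1)] = 1 − 6×22 / (6×35) = 1 − 132/210 ≈ 0.371

0.371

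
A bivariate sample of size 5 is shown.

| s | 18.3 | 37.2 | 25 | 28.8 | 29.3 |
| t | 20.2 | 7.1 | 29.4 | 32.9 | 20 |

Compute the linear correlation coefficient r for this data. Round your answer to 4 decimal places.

-0.4914

n = 5, Σs = 138.6, Σt = 109.6, Σs² = 4031.66, Σt² = 2805.22, Σst = 2902.3
nΣst − ΣsΣt = 14511.5 − 15190.56 = -679.06
nΣs² − (Σs)² = 20158.3 − 19209.96 = 948.34; nΣt² − (Σt)² = 14026.1 − 12012.16 = 2013.94
r = -679.06 / √(948.34 × 2013.94) = -679.06 / 1381.9913 ≈ -0.4914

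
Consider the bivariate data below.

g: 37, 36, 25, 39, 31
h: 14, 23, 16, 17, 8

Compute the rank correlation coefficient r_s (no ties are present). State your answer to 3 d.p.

Rank g: 4, 3, 1, 5, 2
Rank h: 2, 5, 3, 4, 1
d = rank(g) − rank(h): 2, -2, -2, 1, 1; Σd² = 14
ρ = 1 − 6Σd² / [n(n²−1)] = 1 − 6×14 / (5×24) = 1 − 84/120 ≈ 0.300

0.300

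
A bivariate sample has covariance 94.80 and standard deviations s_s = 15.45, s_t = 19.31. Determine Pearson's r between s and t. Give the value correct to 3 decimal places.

0.318

r = Cov(s,t) / (s_s · s_t) = 94.80 / (15.45 × 19.31)
  = 94.80 / 298.3395 ≈ 0.318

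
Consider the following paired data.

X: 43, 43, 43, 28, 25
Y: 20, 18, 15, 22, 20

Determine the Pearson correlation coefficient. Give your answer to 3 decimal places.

-0.654

n = 5, ΣX = 182, ΣY = 95, ΣX² = 6956, ΣY² = 1833, ΣXY = 3395
nΣXY − ΣXΣY = 16975 − 17290 = -315
nΣX² − (ΣX)² = 34780 − 33124 = 1656; nΣY² − (ΣY)² = 9165 − 9025 = 140
r = -315 / √(1656 × 140) = -315 / 481.4977 ≈ -0.654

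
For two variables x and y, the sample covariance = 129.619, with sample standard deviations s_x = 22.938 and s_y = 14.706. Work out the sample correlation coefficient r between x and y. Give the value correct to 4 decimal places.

r = Cov(x,y) / (s_x · s_y) = 129.619 / (22.938 × 14.706)
  = 129.619 / 337.3262 ≈ 0.3843

0.3843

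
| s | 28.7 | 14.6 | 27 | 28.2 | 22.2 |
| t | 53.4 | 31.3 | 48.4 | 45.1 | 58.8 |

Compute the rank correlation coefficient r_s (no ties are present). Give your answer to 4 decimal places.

0.3000

Rank s: 5, 1, 3, 4, 2
Rank t: 4, 1, 3, 2, 5
d = rank(s) − rank(t): 1, 0, 0, 2, -3; Σd² = 14
ρ = 1 − 6Σd² / [n(n²−1)] = 1 − 6×14 / (5×24) = 1 − 84/120 ≈ 0.3000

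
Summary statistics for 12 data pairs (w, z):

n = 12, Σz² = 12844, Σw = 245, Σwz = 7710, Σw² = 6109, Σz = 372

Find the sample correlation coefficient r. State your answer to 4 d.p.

r = (nΣwz − ΣwΣz) / √[(nΣw² − (Σw)²)(nΣz² − (Σz)²)]
Numerator: 12×7710 − 245×372 = 1380
Denominator: √[(73308 − 60025)(154128 − 138384)] = √[13283 × 15744] = 14461.2431
r = 1380 / 14461.2431 ≈ 0.0954

0.0954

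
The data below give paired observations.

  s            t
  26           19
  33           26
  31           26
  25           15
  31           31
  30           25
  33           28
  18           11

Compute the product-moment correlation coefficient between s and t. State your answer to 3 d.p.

n = 8, Σs = 227, Σt = 181, Σs² = 6625, Σt² = 4429, Σst = 5366
nΣst − ΣsΣt = 42928 − 41087 = 1841
nΣs² − (Σs)² = 53000 − 51529 = 1471; nΣt² − (Σt)² = 35432 − 32761 = 2671
r = 1841 / √(1471 × 2671) = 1841 / 1982.1809 ≈ 0.929

0.929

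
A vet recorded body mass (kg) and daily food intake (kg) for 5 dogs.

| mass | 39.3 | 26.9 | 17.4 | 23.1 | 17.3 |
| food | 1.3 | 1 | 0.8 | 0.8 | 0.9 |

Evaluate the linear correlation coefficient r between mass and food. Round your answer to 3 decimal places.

0.921

n = 5, Σx = 124, Σy = 4.8, Σx² = 3403.76, Σy² = 4.78, Σxy = 125.96
nΣxy − ΣxΣy = 629.8 − 595.2 = 34.6
nΣx² − (Σx)² = 17018.8 − 15376 = 1642.8; nΣy² − (Σy)² = 23.9 − 23.04 = 0.86
r = 34.6 / √(1642.8 × 0.86) = 34.6 / 37.5873 ≈ 0.921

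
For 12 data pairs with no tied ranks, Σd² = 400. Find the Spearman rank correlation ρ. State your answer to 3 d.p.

ρ = 1 − 6Σd² / [n(n²−1)] = 1 − 6×400 / (12×143)
  = 1 − 2400/1716 = 1 − 1.3986 ≈ -0.399

-0.399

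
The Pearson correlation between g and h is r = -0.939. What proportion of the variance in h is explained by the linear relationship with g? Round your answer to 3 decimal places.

r² = (-0.939)² = 0.882

0.882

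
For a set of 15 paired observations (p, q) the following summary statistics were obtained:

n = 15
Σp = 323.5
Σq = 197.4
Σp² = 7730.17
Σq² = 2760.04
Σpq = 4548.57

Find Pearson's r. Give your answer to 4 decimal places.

0.8332

r = (nΣpq − ΣpΣq) / √[(nΣp² − (Σp)²)(nΣq² − (Σq)²)]
Numerator: 15×4548.57 − 323.5×197.4 = 4369.65
Denominator: √[(115952.55 − 104652.25)(41400.6 − 38966.76)] = √[11300.3 × 2433.84] = 5244.3419
r = 4369.65 / 5244.3419 ≈ 0.8332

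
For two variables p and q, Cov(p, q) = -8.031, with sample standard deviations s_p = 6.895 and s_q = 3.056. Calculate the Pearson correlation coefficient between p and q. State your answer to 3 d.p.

-0.381

r = Cov(p,q) / (s_p · s_q) = -8.031 / (6.895 × 3.056)
  = -8.031 / 21.0711 ≈ -0.381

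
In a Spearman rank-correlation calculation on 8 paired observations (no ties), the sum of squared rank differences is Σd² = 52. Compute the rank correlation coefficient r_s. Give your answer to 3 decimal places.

ρ = 1 − 6Σd² / [n(n²−1)] = 1 − 6×52 / (8×63)
  = 1 − 312/504 = 1 − 0.6190 ≈ 0.381

0.381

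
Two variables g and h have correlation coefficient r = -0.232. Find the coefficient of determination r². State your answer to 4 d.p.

r² = (-0.232)² = 0.0538

0.0538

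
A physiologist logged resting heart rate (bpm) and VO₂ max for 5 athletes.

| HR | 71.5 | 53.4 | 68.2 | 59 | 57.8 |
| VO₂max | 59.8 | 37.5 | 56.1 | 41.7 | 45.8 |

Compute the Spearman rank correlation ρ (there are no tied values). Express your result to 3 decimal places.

0.900

Rank HR: 5, 1, 4, 3, 2
Rank VO₂max: 5, 1, 4, 2, 3
d = rank(HR) − rank(VO₂max): 0, 0, 0, 1, -1; Σd² = 2
ρ = 1 − 6Σd² / [n(n²−1)] = 1 − 6×2 / (5×24) = 1 − 12/120 ≈ 0.900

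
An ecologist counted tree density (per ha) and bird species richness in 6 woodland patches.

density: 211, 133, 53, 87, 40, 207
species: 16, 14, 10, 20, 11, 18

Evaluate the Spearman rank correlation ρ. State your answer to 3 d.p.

0.543

Rank density: 6, 4, 2, 3, 1, 5
Rank species: 4, 3, 1, 6, 2, 5
d = rank(density) − rank(species): 2, 1, 1, -3, -1, 0; Σd² = 16
ρ = 1 − 6Σd² / [n(n²−1)] = 1 − 6×16 / (6×35) = 1 − 96/210 ≈ 0.543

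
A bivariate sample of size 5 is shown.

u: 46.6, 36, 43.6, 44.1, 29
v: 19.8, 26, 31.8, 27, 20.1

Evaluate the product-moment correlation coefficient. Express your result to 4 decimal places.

n = 5, Σu = 199.3, Σv = 124.7, Σu² = 8154.33, Σv² = 3212.29, Σuv = 5018.76
nΣuv − ΣuΣv = 25093.8 − 24852.71 = 241.09
nΣu² − (Σu)² = 40771.65 − 39720.49 = 1051.16; nΣv² − (Σv)² = 16061.45 − 15550.09 = 511.36
r = 241.09 / √(1051.16 × 511.36) = 241.09 / 733.1584 ≈ 0.3288

0.3288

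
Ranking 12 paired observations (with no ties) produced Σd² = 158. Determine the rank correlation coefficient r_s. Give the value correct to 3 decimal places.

0.448

ρ = 1 − 6Σd² / [n(n²−1)] = 1 − 6×158 / (12×143)
  = 1 − 948/1716 = 1 − 0.5524 ≈ 0.448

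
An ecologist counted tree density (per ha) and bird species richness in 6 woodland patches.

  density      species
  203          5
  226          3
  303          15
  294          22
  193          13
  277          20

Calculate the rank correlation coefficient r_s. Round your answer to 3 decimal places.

Rank density: 2, 3, 6, 5, 1, 4
Rank species: 2, 1, 4, 6, 3, 5
d = rank(density) − rank(species): 0, 2, 2, -1, -2, -1; Σd² = 14
ρ = 1 − 6Σd² / [n(n²−1)] = 1 − 6×14 / (6×35) = 1 − 84/210 ≈ 0.600

0.600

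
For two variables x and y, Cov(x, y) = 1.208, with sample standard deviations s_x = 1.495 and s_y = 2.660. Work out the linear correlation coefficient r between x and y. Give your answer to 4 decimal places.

0.3038

r = Cov(x,y) / (s_x · s_y) = 1.208 / (1.495 × 2.660)
  = 1.208 / 3.9767 ≈ 0.3038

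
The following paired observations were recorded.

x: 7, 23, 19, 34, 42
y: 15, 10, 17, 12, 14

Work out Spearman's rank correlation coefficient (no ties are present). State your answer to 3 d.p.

Rank x: 1, 3, 2, 4, 5
Rank y: 4, 1, 5, 2, 3
d = rank(x) − rank(y): -3, 2, -3, 2, 2; Σd² = 30
ρ = 1 − 6Σd² / [n(n²−1)] = 1 − 6×30 / (5×24) = 1 − 180/120 ≈ -0.500

-0.500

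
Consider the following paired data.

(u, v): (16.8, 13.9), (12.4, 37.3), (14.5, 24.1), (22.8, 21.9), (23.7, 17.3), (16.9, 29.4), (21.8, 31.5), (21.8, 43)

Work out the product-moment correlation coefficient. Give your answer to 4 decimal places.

n = 8, Σu = 150.7, Σv = 218.4, Σu² = 2963.87, Σv² = 6649.82, Σuv = 4075.78
nΣuv − ΣuΣv = 32606.24 − 32912.88 = -306.64
nΣu² − (Σu)² = 23710.96 − 22710.49 = 1000.47; nΣv² − (Σv)² = 53198.56 − 47698.56 = 5500
r = -306.64 / √(1000.47 × 5500) = -306.64 / 2345.7589 ≈ -0.1307

-0.1307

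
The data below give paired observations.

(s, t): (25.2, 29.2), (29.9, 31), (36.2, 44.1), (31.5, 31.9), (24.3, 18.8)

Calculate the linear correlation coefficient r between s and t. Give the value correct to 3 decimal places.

n = 5, Σs = 147.1, Σt = 155, Σs² = 4422.23, Σt² = 5129.5, Σst = 4720.85
nΣst − ΣsΣt = 23604.25 − 22800.5 = 803.75
nΣs² − (Σs)² = 22111.15 − 21638.41 = 472.74; nΣt² − (Σt)² = 25647.5 − 24025 = 1622.5
r = 803.75 / √(472.74 × 1622.5) = 803.75 / 875.7972 ≈ 0.918

0.918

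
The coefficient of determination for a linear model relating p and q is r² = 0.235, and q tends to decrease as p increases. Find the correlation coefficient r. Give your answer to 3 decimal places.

-0.485

|r| = √0.235 = 0.485
The association is negative, so r = −0.485.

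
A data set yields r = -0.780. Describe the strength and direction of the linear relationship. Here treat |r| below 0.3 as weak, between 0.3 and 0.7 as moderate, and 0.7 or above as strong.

strong negative

r = -0.780 < 0 so the relationship is negative.
|r| = 0.780, which falls in the strong range.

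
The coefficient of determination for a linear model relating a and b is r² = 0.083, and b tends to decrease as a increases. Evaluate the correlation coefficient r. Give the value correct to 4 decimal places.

-0.2881

|r| = √0.083 = 0.2881
The association is negative, so r = −0.2881.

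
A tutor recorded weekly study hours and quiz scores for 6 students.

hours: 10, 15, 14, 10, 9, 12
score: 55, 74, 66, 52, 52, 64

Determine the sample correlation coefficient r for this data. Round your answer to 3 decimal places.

0.970

n = 6, Σx = 70, Σy = 363, Σx² = 846, Σy² = 22361, Σxy = 4340
nΣxy − ΣxΣy = 26040 − 25410 = 630
nΣx² − (Σx)² = 5076 − 4900 = 176; nΣy² − (Σy)² = 134166 − 131769 = 2397
r = 630 / √(176 × 2397) = 630 / 649.5167 ≈ 0.970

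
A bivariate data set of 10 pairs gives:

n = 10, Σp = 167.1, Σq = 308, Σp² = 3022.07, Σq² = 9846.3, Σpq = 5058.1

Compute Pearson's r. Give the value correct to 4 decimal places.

-0.3080

r = (nΣpq − ΣpΣq) / √[(nΣp² − (Σp)²)(nΣq² − (Σq)²)]
Numerator: 10×5058.1 − 167.1×308 = -885.8
Denominator: √[(30220.7 − 27922.41)(98463 − 94864)] = √[2298.29 × 3599] = 2876.0295
r = -885.8 / 2876.0295 ≈ -0.3080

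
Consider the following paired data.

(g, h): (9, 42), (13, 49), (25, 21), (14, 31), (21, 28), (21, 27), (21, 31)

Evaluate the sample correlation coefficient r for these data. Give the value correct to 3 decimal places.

-0.840

n = 7, Σg = 124, Σh = 229, Σg² = 2394, Σh² = 8041, Σgh = 3780
nΣgh − ΣgΣh = 26460 − 28396 = -1936
nΣg² − (Σg)² = 16758 − 15376 = 1382; nΣh² − (Σh)² = 56287 − 52441 = 3846
r = -1936 / √(1382 × 3846) = -1936 / 2305.4657 ≈ -0.840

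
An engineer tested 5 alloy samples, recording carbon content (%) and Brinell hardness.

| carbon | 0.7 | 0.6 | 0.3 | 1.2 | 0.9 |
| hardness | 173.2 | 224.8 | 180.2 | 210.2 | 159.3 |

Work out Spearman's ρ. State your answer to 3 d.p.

Rank carbon: 3, 2, 1, 5, 4
Rank hardness: 2, 5, 3, 4, 1
d = rank(carbon) − rank(hardness): 1, -3, -2, 1, 3; Σd² = 24
ρ = 1 − 6Σd² / [n(n²−1)] = 1 − 6×24 / (5×24) = 1 − 144/120 ≈ -0.200

-0.200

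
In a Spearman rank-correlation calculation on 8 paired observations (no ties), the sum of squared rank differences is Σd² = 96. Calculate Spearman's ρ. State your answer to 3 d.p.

ρ = 1 − 6Σd² / [n(n²−1)] = 1 − 6×96 / (8×63)
  = 1 − 576/504 = 1 − 1.1429 ≈ -0.143

-0.143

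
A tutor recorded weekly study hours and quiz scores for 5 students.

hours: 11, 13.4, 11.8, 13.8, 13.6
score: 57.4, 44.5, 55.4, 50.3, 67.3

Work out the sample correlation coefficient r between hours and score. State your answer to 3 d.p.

n = 5, Σx = 63.6, Σy = 274.9, Σx² = 815.2, Σy² = 15403.55, Σxy = 3490.84
nΣxy − ΣxΣy = 17454.2 − 17483.64 = -29.44
nΣx² − (Σx)² = 4076 − 4044.96 = 31.04; nΣy² − (Σy)² = 77017.75 − 75570.01 = 1447.74
r = -29.44 / √(31.04 × 1447.74) = -29.44 / 211.9855 ≈ -0.139

-0.139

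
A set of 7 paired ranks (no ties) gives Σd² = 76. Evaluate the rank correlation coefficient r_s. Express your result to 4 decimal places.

ρ = 1 − 6Σd² / [n(n²−1)] = 1 − 6×76 / (7×48)
  = 1 − 456/336 = 1 − 1.35714 ≈ -0.3571

-0.3571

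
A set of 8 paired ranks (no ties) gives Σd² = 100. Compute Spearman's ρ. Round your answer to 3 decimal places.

-0.190

ρ = 1 − 6Σd² / [n(n²−1)] = 1 − 6×100 / (8×63)
  = 1 − 600/504 = 1 − 1.1905 ≈ -0.190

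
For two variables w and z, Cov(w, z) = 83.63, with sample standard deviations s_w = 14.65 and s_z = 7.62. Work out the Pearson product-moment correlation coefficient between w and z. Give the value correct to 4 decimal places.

0.7492

r = Cov(w,z) / (s_w · s_z) = 83.63 / (14.65 × 7.62)
  = 83.63 / 111.6330 ≈ 0.7492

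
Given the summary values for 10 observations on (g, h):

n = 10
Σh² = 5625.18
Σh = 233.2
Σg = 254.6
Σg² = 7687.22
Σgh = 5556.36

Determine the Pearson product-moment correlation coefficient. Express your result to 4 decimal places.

-0.8025

r = (nΣgh − ΣgΣh) / √[(nΣg² − (Σg)²)(nΣh² − (Σh)²)]
Numerator: 10×5556.36 − 254.6×233.2 = -3809.12
Denominator: √[(76872.2 − 64821.16)(56251.8 − 54382.24)] = √[12051.04 × 1869.56] = 4746.5927
r = -3809.12 / 4746.5927 ≈ -0.8025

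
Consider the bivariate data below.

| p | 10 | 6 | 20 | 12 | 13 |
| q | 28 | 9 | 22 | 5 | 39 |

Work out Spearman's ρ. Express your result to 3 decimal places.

0.300

Rank p: 2, 1, 5, 3, 4
Rank q: 4, 2, 3, 1, 5
d = rank(p) − rank(q): -2, -1, 2, 2, -1; Σd² = 14
ρ = 1 − 6Σd² / [n(n²−1)] = 1 − 6×14 / (5×24) = 1 − 84/120 ≈ 0.300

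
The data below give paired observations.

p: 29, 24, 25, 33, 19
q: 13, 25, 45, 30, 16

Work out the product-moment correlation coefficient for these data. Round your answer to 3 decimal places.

0.156

n = 5, Σp = 130, Σq = 129, Σp² = 3492, Σq² = 3975, Σpq = 3396
nΣpq − ΣpΣq = 16980 − 16770 = 210
nΣp² − (Σp)² = 17460 − 16900 = 560; nΣq² − (Σq)² = 19875 − 16641 = 3234
r = 210 / √(560 × 3234) = 210 / 1345.7489 ≈ 0.156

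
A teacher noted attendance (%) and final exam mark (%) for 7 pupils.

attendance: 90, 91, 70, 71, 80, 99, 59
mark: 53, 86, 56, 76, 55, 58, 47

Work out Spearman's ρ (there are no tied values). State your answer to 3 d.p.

0.500

Rank attendance: 5, 6, 2, 3, 4, 7, 1
Rank mark: 2, 7, 4, 6, 3, 5, 1
d = rank(attendance) − rank(mark): 3, -1, -2, -3, 1, 2, 0; Σd² = 28
ρ = 1 − 6Σd² / [n(n²−1)] = 1 − 6×28 / (7×48) = 1 − 168/336 ≈ 0.500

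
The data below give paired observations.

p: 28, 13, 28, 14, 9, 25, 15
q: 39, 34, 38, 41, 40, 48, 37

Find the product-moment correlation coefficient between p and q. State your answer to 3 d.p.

n = 7, Σp = 132, Σq = 277, Σp² = 2864, Σq² = 11075, Σpq = 5287
nΣpq − ΣpΣq = 37009 − 36564 = 445
nΣp² − (Σp)² = 20048 − 17424 = 2624; nΣq² − (Σq)² = 77525 − 76729 = 796
r = 445 / √(2624 × 796) = 445 / 1445.2349 ≈ 0.308

0.308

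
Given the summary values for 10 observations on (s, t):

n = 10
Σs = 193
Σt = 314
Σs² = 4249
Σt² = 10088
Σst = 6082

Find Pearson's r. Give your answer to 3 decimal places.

0.063

r = (nΣst − ΣsΣt) / √[(nΣs² − (Σs)²)(nΣt² − (Σt)²)]
Numerator: 10×6082 − 193×314 = 218
Denominator: √[(42490 − 37249)(100880 − 98596)] = √[5241 × 2284] = 3459.8329
r = 218 / 3459.8329 ≈ 0.063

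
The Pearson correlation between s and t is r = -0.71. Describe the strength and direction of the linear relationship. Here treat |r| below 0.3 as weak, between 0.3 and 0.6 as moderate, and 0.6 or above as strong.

strong negative

r = -0.71 < 0 so the relationship is negative.
|r| = 0.71, which falls in the strong range.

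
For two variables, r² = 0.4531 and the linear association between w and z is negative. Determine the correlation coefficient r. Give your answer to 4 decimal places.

-0.6731

|r| = √0.4531 = 0.6731
The association is negative, so r = −0.6731.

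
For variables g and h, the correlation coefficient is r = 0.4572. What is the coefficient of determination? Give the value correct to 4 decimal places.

0.2090

r² = (0.4572)² = 0.2090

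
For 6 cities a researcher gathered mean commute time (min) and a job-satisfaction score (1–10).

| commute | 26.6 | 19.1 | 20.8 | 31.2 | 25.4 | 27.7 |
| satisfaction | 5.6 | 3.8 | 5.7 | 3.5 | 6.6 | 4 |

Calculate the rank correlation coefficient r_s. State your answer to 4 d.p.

-0.3714

Rank commute: 4, 1, 2, 6, 3, 5
Rank satisfaction: 4, 2, 5, 1, 6, 3
d = rank(commute) − rank(satisfaction): 0, -1, -3, 5, -3, 2; Σd² = 48
ρ = 1 − 6Σd² / [n(n²−1)] = 1 − 6×48 / (6×35) = 1 − 288/210 ≈ -0.3714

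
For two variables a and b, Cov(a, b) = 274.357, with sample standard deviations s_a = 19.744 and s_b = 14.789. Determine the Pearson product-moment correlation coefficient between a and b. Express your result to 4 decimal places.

r = Cov(a,b) / (s_a · s_b) = 274.357 / (19.744 × 14.789)
  = 274.357 / 291.9940 ≈ 0.9396

0.9396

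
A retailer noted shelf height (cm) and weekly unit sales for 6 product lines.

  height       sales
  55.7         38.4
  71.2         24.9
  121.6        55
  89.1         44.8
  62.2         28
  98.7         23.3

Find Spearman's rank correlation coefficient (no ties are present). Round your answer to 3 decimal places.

Rank height: 1, 3, 6, 4, 2, 5
Rank sales: 4, 2, 6, 5, 3, 1
d = rank(height) − rank(sales): -3, 1, 0, -1, -1, 4; Σd² = 28
ρ = 1 − 6Σd² / [n(n²−1)] = 1 − 6×28 / (6×35) = 1 − 168/210 ≈ 0.200

0.200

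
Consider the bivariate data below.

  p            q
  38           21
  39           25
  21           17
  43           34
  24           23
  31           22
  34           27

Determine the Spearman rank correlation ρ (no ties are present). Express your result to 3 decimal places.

0.679

Rank p: 5, 6, 1, 7, 2, 3, 4
Rank q: 2, 5, 1, 7, 4, 3, 6
d = rank(p) − rank(q): 3, 1, 0, 0, -2, 0, -2; Σd² = 18
ρ = 1 − 6Σd² / [n(n²−1)] = 1 − 6×18 / (7×48) = 1 − 108/336 ≈ 0.679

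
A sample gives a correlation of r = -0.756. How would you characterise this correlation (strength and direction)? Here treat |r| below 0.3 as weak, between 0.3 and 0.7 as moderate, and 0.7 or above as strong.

r = -0.756 < 0 so the relationship is negative.
|r| = 0.756, which falls in the strong range.

strong negative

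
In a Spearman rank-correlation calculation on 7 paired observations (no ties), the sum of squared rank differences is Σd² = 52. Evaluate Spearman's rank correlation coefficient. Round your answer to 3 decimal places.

ρ = 1 − 6Σd² / [n(n²−1)] = 1 − 6×52 / (7×48)
  = 1 − 312/336 = 1 − 0.9286 ≈ 0.071

0.071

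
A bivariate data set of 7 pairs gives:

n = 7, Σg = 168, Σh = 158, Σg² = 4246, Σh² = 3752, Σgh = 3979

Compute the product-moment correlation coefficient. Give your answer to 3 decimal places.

0.938

r = (nΣgh − ΣgΣh) / √[(nΣg² − (Σg)²)(nΣh² − (Σh)²)]
Numerator: 7×3979 − 168×158 = 1309
Denominator: √[(29722 − 28224)(26264 − 24964)] = √[1498 × 1300] = 1395.4927
r = 1309 / 1395.4927 ≈ 0.938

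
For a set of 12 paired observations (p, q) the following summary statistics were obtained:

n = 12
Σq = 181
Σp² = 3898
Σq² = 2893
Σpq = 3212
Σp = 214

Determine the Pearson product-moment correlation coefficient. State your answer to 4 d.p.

r = (nΣpq − ΣpΣq) / √[(nΣp² − (Σp)²)(nΣq² − (Σq)²)]
Numerator: 12×3212 − 214×181 = -190
Denominator: √[(46776 − 45796)(34716 − 32761)] = √[980 × 1955] = 1384.1604
r = -190 / 1384.1604 ≈ -0.1373

-0.1373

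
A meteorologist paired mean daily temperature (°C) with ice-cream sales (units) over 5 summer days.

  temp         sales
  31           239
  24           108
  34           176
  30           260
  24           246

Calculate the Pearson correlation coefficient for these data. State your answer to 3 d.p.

0.230

n = 5, Σx = 143, Σy = 1029, Σx² = 4169, Σy² = 227877, Σxy = 29689
nΣxy − ΣxΣy = 148445 − 147147 = 1298
nΣx² − (Σx)² = 20845 − 20449 = 396; nΣy² − (Σy)² = 1139385 − 1058841 = 80544
r = 1298 / √(396 × 80544) = 1298 / 5647.6034 ≈ 0.230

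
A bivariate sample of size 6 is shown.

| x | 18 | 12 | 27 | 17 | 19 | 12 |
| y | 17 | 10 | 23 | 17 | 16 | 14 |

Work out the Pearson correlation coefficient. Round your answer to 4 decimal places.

n = 6, Σx = 105, Σy = 97, Σx² = 1991, Σy² = 1659, Σxy = 1808
nΣxy − ΣxΣy = 10848 − 10185 = 663
nΣx² − (Σx)² = 11946 − 11025 = 921; nΣy² − (Σy)² = 9954 − 9409 = 545
r = 663 / √(921 × 545) = 663 / 708.4808 ≈ 0.9358

0.9358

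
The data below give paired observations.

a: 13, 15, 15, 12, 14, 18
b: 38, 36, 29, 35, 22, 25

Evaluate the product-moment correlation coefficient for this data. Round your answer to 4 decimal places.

n = 6, Σa = 87, Σb = 185, Σa² = 1283, Σb² = 5915, Σab = 2647
nΣab − ΣaΣb = 15882 − 16095 = -213
nΣa² − (Σa)² = 7698 − 7569 = 129; nΣb² − (Σb)² = 35490 − 34225 = 1265
r = -213 / √(129 × 1265) = -213 / 403.9616 ≈ -0.5273

-0.5273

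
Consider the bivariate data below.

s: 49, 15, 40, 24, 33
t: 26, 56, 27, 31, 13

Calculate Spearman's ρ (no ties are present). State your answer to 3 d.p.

Rank s: 5, 1, 4, 2, 3
Rank t: 2, 5, 3, 4, 1
d = rank(s) − rank(t): 3, -4, 1, -2, 2; Σd² = 34
ρ = 1 − 6Σd² / [n(n²−1)] = 1 − 6×34 / (5×24) = 1 − 204/120 ≈ -0.700

-0.700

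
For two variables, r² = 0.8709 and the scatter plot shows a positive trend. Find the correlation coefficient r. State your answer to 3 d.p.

0.933

|r| = √0.8709 = 0.933
The association is positive, so r = 0.933.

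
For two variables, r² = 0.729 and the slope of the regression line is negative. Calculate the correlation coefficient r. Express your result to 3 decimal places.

|r| = √0.729 = 0.854
The association is negative, so r = −0.854.

-0.854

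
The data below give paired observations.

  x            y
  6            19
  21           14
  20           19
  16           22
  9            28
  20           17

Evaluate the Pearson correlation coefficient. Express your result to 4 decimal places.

n = 6, Σx = 92, Σy = 119, Σx² = 1614, Σy² = 2475, Σxy = 1732
nΣxy − ΣxΣy = 10392 − 10948 = -556
nΣx² − (Σx)² = 9684 − 8464 = 1220; nΣy² − (Σy)² = 14850 − 14161 = 689
r = -556 / √(1220 × 689) = -556 / 916.8315 ≈ -0.6064

-0.6064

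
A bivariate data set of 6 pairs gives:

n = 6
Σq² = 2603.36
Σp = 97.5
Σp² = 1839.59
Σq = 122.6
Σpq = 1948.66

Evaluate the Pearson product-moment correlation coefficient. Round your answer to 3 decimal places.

-0.275

r = (nΣpq − ΣpΣq) / √[(nΣp² − (Σp)²)(nΣq² − (Σq)²)]
Numerator: 6×1948.66 − 97.5×122.6 = -261.54
Denominator: √[(11037.54 − 9506.25)(15620.16 − 15030.76)] = √[1531.29 × 589.4] = 950.0223
r = -261.54 / 950.0223 ≈ -0.275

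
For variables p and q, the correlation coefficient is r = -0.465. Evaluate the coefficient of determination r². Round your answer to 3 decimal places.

0.216

r² = (-0.465)² = 0.216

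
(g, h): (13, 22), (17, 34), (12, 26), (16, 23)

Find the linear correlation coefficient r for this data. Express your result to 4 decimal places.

0.5535

n = 4, Σg = 58, Σh = 105, Σg² = 858, Σh² = 2845, Σgh = 1544
nΣgh − ΣgΣh = 6176 − 6090 = 86
nΣg² − (Σg)² = 3432 − 3364 = 68; nΣh² − (Σh)² = 11380 − 11025 = 355
r = 86 / √(68 × 355) = 86 / 155.3705 ≈ 0.5535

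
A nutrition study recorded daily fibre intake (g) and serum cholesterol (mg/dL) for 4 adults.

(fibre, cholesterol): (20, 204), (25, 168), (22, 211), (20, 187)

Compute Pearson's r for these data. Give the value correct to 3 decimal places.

-0.628

n = 4, Σx = 87, Σy = 770, Σx² = 1909, Σy² = 149330, Σxy = 16662
nΣxy − ΣxΣy = 66648 − 66990 = -342
nΣx² − (Σx)² = 7636 − 7569 = 67; nΣy² − (Σy)² = 597320 − 592900 = 4420
r = -342 / √(67 × 4420) = -342 / 544.1875 ≈ -0.628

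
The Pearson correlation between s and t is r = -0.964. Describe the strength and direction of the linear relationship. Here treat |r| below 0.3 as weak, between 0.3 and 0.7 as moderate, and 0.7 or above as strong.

r = -0.964 < 0 so the relationship is negative.
|r| = 0.964, which falls in the strong range.

strong negative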